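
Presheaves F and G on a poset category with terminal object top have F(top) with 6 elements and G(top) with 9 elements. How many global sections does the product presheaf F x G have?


Global sections of a presheaf on a poset with terminal top satisfy
Gamma(H) ~ H(top). Presheaves admit pointwise products, so
(F x G)(top) = F(top) x G(top) (Cartesian product).
|Gamma(F x G)| = |F(top)| * |G(top)| = 6 * 9 = 54.

54


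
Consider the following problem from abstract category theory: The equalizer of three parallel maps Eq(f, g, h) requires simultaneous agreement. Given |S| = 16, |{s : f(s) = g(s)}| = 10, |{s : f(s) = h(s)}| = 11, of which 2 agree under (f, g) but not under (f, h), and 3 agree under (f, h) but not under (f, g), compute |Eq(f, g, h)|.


Eq(f, g, h) is the triple-agreement set: points in S where all three
maps take the same value. Using inclusion-exclusion on the pairwise data:
Pair (f, g) agrees on 10 points; pair (f, h) on 11 points.
Points agreeing under (f, g) but not (f, h) = 2; under (f, h) but not (f, g) = 3.
Triple-agreement = agreement-in-(f, g) minus points that agree under (f, g) but not (f, h):
|Eq(f, g, h)| = 10 - 2 = 8
(cross-check via (f, h): 11 - 3 = 8.)

8


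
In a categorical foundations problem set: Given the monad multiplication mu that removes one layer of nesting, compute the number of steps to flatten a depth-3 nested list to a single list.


Each application of mu: T^2 -> T removes one layer of nesting.
Starting at depth 3 (i.e., T^3(X)), we need to reach T(X).
Number of mu applications = 3 - 1 = 2

2


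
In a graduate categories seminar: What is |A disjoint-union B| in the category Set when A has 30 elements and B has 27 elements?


In Set, the coproduct A + B is the disjoint union.
|A + B| = |A| + |B| = 30 + 27 = 57

57


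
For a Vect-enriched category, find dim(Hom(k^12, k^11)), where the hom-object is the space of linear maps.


In Vect-enriched categories, Hom(k^n, k^m) is the space of m x n matrices.
dim(Hom(k^12, k^11)) = 11 * 12 = 132

132


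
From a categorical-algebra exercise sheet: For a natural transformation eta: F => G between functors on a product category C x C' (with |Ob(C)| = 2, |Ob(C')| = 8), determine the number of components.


A natural transformation eta: F => G assigns one component morphism per
object of the domain category.
The domain is the product category C x C', so
|Ob(C x C')| = |Ob(C)| * |Ob(C')| = 2 * 8 = 16.
Therefore eta has 16 component morphisms.

16


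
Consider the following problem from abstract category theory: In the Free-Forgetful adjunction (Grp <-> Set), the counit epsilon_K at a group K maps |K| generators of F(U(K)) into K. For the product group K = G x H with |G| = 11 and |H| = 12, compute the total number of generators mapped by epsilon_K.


The counit epsilon_K: F(U(K)) -> K of the Free-Forgetful adjunction
maps |K| generators of F(U(K)) into K. For K = G x H (the product group),
|G x H| = |G| * |H|.
Total generators mapped = 11 * 12 = 132.

132


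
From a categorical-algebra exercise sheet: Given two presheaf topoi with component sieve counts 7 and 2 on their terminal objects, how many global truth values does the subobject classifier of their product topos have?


In a product of presheaf topoi E_1 x E_2, the subobject classifier
is Omega = Omega_1 x Omega_2 (componentwise), so
|Omega(top)| = |Omega_1(top_1)| * |Omega_2(top_2)|.
= 7 * 2 = 14.

14


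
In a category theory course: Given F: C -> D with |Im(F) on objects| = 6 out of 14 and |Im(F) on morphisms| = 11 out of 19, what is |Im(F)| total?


The image of F consists of distinct objects and distinct morphisms.
|Im(F)| on objects = 6
|Im(F)| on morphisms = 11
Total image cardinality = 6 + 11 = 17

17


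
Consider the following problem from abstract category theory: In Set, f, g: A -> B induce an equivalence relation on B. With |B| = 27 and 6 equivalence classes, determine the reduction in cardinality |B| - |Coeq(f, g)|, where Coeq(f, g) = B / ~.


The coequalizer Coeq(f, g) = B / ~ has one element per equivalence class.
|B| = 27, |Coeq(f, g)| = 6.
|B| - |Coeq(f, g)| = 27 - 6 = 21.

21


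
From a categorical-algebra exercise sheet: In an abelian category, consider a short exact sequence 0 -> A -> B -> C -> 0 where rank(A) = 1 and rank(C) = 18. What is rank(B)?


For a short exact sequence 0 -> A -> B -> C -> 0,
rank is additive: rank(B) = rank(A) + rank(C).
rank(B) = 1 + 18 = 19

19


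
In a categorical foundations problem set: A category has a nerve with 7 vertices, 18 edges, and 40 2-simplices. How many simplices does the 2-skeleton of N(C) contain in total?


The 2-skeleton of the nerve N(C) consists of simplices in dimensions 0, 1, 2:
  |N(C)_0| = 7 (objects)
  |N(C)_1| = 18 (morphisms)
  |N(C)_2| = 40 (composable pairs)
Total = 7 + 18 + 40 = 65

65


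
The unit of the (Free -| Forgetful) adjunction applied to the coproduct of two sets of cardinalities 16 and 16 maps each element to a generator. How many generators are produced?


The unit eta_X: X -> U(F(X)) of the Free-Forgetful adjunction
maps each element of X to a generator of F(X). For X = S + T (disjoint
union in Set), |S + T| = |S| + |T|.
Total mappings = 16 + 16 = 32.

32


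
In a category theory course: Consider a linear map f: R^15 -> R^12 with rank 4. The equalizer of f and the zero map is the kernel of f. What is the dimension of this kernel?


The equalizer of f and the zero map is ker(f).
By the rank-nullity theorem: dim(ker(f)) = dim(domain) - rank(f).
dim(ker(f)) = 15 - 4 = 11

11


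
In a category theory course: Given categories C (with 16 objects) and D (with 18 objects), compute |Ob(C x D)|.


The product category C x D has objects that are pairs (c, d).
Number of pairs = |Ob(C)| * |Ob(D)| = 16 * 18 = 288

288


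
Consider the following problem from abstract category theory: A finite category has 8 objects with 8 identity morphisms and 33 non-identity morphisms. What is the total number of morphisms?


Each object has an identity morphism, giving 8 identities.
Adding the 33 non-identity morphisms:
Total = 8 + 33 = 41

41


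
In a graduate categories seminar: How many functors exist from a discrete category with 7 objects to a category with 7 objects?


A functor from a discrete category C to D is determined by
where each object maps. Each of the 7 objects of C can map
to any of the 7 objects of D independently.
Number of functors = 7^7 = 823543

823543


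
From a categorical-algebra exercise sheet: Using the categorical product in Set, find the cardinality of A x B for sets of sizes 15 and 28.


In Set, the product A x B is the Cartesian product.
By the universal property, |A x B| = |A| * |B|.
|A x B| = 15 * 28 = 420

420


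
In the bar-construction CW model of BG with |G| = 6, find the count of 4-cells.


In the bar-construction CW model of BG, the n-cells are indexed by
n-tuples [g_1|...|g_n] of non-identity elements of G (degenerate
simplices with some g_i = e do not contribute cells), so there are
(|G| - 1)^n n-cells.
For dim = 4 with |G| = 6:
cells = (6 - 1)^4 = 5^4 = 625

625


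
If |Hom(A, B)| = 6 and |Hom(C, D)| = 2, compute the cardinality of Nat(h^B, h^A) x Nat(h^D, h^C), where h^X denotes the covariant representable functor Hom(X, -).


By the Yoneda lemma, Nat(h^B, h^A) is isomorphic to Hom(A, B),
so |Nat(h^B, h^A)| = |Hom(A, B)| and |Nat(h^D, h^C)| = |Hom(C, D)|.
|Hom(A, B)| = 6, |Hom(C, D)| = 2.
|Nat(h^B, h^A) x Nat(h^D, h^C)| = 6 * 2 = 12

12


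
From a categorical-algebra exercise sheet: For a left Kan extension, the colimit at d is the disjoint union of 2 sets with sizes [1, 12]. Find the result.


Pointwise, the left Kan extension (Lan_F H)(d) is the colimit, indexed
by the comma category (F downarrow d), of H composed with the
projection (F downarrow d) -> C. Here that colimit is given
as a coproduct (disjoint union) of sets, so its cardinality is the
sum of the sizes of the summands.
Coproduct of sets with sizes: 1 + 12
= 13

13


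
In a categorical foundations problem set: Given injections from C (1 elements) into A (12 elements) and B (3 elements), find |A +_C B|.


The pushout A +_C B identifies the images of C in A and B.
|A +_C B| = |A| + |B| - |C| (for injections).
= 12 + 3 - 1 = 14

14


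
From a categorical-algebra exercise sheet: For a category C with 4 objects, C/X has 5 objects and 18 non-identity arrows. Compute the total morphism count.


In the slice category C/X, objects are morphisms to X.
Identity morphisms: 5 (one per object of C/X).
Non-identity morphisms: 18.
Total = 5 + 18 = 23

23


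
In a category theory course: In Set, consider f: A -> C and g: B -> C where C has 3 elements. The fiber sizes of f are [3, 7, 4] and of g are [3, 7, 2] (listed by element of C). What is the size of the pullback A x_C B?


The pullback A x_C B consists of pairs (a, b) with f(a) = g(b).
For each element c in C, the fiber product has |f^-1(c)| * |g^-1(c)| elements.
Summing over C: 3 * 3 + 7 * 7 + 4 * 2
= 9 + 49 + 8 = 66

66


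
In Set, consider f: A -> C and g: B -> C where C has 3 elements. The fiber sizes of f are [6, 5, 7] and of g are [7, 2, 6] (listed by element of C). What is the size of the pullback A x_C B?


The pullback A x_C B consists of pairs (a, b) with f(a) = g(b).
For each element c in C, the fiber product has |f^-1(c)| * |g^-1(c)| elements.
Summing over C: 6 * 7 + 5 * 2 + 7 * 6
= 42 + 10 + 42 = 94

94


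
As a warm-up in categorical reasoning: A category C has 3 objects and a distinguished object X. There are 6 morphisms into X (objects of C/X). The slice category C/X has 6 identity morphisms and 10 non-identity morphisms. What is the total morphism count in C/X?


In the slice category C/X, objects are morphisms to X.
Identity morphisms: 6 (one per object of C/X).
Non-identity morphisms: 10.
Total = 6 + 10 = 16

16


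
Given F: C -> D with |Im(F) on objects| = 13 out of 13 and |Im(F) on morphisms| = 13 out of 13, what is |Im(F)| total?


The image of F consists of distinct objects and distinct morphisms.
|Im(F)| on objects = 13
|Im(F)| on morphisms = 13
Total image cardinality = 13 + 13 = 26

26


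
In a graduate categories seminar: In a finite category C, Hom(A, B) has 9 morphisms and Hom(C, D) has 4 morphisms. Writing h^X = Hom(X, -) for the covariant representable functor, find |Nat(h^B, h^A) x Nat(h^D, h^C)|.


By the Yoneda lemma, Nat(h^B, h^A) is isomorphic to Hom(A, B),
so |Nat(h^B, h^A)| = |Hom(A, B)| and |Nat(h^D, h^C)| = |Hom(C, D)|.
|Hom(A, B)| = 9, |Hom(C, D)| = 4.
|Nat(h^B, h^A) x Nat(h^D, h^C)| = 9 * 4 = 36

36


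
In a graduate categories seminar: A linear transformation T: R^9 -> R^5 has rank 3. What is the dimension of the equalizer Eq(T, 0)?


The equalizer of f and the zero map is ker(f).
By the rank-nullity theorem: dim(ker(f)) = dim(domain) - rank(f).
dim(ker(f)) = 9 - 3 = 6

6


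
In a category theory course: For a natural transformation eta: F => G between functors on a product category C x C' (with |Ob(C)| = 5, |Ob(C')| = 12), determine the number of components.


A natural transformation eta: F => G assigns one component morphism per
object of the domain category.
The domain is the product category C x C', so
|Ob(C x C')| = |Ob(C)| * |Ob(C')| = 5 * 12 = 60.
Therefore eta has 60 component morphisms.

60


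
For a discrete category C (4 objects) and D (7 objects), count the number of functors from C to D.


A functor from a discrete category C to D is determined by
where each object maps. Each of the 4 objects of C can map
to any of the 7 objects of D independently.
Number of functors = 7^4 = 2401

2401


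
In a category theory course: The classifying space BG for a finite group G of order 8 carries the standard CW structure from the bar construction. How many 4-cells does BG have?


In the bar-construction CW model of BG, the n-cells are indexed by
n-tuples [g_1|...|g_n] of non-identity elements of G (degenerate
simplices with some g_i = e do not contribute cells), so there are
(|G| - 1)^n n-cells.
For dim = 4 with |G| = 8:
cells = (8 - 1)^4 = 7^4 = 2401

2401


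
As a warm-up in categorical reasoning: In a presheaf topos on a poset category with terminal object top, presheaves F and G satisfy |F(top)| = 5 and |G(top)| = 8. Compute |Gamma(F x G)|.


Global sections of a presheaf on a poset with terminal top satisfy
Gamma(H) ~ H(top). Presheaves admit pointwise products, so
(F x G)(top) = F(top) x G(top) (Cartesian product).
|Gamma(F x G)| = |F(top)| * |G(top)| = 5 * 8 = 40.

40


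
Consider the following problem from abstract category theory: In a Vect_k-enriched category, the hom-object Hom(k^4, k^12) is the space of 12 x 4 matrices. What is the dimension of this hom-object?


In Vect-enriched categories, Hom(k^n, k^m) is the space of m x n matrices.
dim(Hom(k^4, k^12)) = 12 * 4 = 48

48


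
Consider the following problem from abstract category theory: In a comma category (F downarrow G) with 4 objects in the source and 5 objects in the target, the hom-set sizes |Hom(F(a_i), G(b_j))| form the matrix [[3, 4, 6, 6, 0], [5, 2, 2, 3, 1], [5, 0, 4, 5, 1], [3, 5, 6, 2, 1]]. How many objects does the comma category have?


Objects of (F downarrow G) are triples (a, b, h: F(a)->G(b)).
The count equals the sum of all entries in the hom-matrix.
sum(row 0) = 19
sum(row 1) = 13
sum(row 2) = 15
sum(row 3) = 17
Grand total = 64

64


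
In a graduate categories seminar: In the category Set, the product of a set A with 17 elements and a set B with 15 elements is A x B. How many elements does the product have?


In Set, the product A x B is the Cartesian product.
By the universal property, |A x B| = |A| * |B|.
|A x B| = 17 * 15 = 255

255


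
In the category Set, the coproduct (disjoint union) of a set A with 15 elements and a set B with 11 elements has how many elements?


In Set, the coproduct A + B is the disjoint union.
|A + B| = |A| + |B| = 15 + 11 = 26

26


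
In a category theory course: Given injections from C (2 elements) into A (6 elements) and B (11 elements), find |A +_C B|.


The pushout A +_C B identifies the images of C in A and B.
|A +_C B| = |A| + |B| - |C| (for injections).
= 6 + 11 - 2 = 15

15


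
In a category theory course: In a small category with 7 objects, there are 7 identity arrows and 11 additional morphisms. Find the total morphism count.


Each object has an identity morphism, giving 7 identities.
Adding the 11 non-identity morphisms:
Total = 7 + 11 = 18

18


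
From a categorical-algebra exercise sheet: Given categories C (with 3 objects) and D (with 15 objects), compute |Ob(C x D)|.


The product category C x D has objects that are pairs (c, d).
Number of pairs = |Ob(C)| * |Ob(D)| = 3 * 15 = 45

45


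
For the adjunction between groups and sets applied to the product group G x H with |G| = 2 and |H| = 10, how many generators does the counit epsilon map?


The counit epsilon_K: F(U(K)) -> K of the Free-Forgetful adjunction
maps |K| generators of F(U(K)) into K. For K = G x H (the product group),
|G x H| = |G| * |H|.
Total generators mapped = 2 * 10 = 20.

20


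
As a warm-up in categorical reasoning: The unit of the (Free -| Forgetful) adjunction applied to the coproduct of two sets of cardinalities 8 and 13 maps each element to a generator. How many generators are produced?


The unit eta_X: X -> U(F(X)) of the Free-Forgetful adjunction
maps each element of X to a generator of F(X). For X = S + T (disjoint
union in Set), |S + T| = |S| + |T|.
Total mappings = 8 + 13 = 21.

21


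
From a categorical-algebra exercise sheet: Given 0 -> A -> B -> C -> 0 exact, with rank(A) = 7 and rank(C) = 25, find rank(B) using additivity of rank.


For a short exact sequence 0 -> A -> B -> C -> 0,
rank is additive: rank(B) = rank(A) + rank(C).
rank(B) = 7 + 25 = 32

32


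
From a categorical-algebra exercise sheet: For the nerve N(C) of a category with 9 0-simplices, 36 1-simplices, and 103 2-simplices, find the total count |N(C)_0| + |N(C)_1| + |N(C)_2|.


The 2-skeleton of the nerve N(C) consists of simplices in dimensions 0, 1, 2:
  |N(C)_0| = 9 (objects)
  |N(C)_1| = 36 (morphisms)
  |N(C)_2| = 103 (composable pairs)
Total = 9 + 36 + 103 = 148

148


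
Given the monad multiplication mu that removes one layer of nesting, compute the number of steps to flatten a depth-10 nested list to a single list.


Each application of mu: T^2 -> T removes one layer of nesting.
Starting at depth 10 (i.e., T^10(X)), we need to reach T(X).
Number of mu applications = 10 - 1 = 9

9


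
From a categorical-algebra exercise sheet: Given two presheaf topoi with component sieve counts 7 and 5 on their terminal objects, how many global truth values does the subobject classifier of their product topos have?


In a product of presheaf topoi E_1 x E_2, the subobject classifier
is Omega = Omega_1 x Omega_2 (componentwise), so
|Omega(top)| = |Omega_1(top_1)| * |Omega_2(top_2)|.
= 7 * 5 = 35.

35


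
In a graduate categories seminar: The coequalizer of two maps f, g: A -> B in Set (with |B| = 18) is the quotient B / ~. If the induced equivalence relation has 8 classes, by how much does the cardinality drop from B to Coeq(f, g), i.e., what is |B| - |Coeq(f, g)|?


The coequalizer Coeq(f, g) = B / ~ has one element per equivalence class.
|B| = 18, |Coeq(f, g)| = 8.
|B| - |Coeq(f, g)| = 18 - 8 = 10.

10


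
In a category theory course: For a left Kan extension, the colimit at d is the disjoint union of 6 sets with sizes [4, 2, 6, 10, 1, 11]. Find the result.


Pointwise, the left Kan extension (Lan_F H)(d) is the colimit, indexed
by the comma category (F downarrow d), of H composed with the
projection (F downarrow d) -> C. Here that colimit is given
as a coproduct (disjoint union) of sets, so its cardinality is the
sum of the sizes of the summands.
Coproduct of sets with sizes: 4 + 2 + 6 + 10 + 1 + 11
= 34

34


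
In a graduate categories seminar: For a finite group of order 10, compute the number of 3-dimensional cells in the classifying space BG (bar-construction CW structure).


In the bar-construction CW model of BG, the n-cells are indexed by
n-tuples [g_1|...|g_n] of non-identity elements of G (degenerate
simplices with some g_i = e do not contribute cells), so there are
(|G| - 1)^n n-cells.
For dim = 3 with |G| = 10:
cells = (10 - 1)^3 = 9^3 = 729

729


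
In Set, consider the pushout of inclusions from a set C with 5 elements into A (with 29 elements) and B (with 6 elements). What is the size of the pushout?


The pushout A +_C B identifies the images of C in A and B.
|A +_C B| = |A| + |B| - |C| (for injections).
= 29 + 6 - 5 = 30

30


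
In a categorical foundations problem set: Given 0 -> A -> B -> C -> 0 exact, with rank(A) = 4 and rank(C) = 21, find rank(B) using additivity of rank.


For a short exact sequence 0 -> A -> B -> C -> 0,
rank is additive: rank(B) = rank(A) + rank(C).
rank(B) = 4 + 21 = 25

25


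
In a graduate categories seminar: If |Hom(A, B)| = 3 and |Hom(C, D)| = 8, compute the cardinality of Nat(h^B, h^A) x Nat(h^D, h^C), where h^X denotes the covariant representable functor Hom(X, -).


By the Yoneda lemma, Nat(h^B, h^A) is isomorphic to Hom(A, B),
so |Nat(h^B, h^A)| = |Hom(A, B)| and |Nat(h^D, h^C)| = |Hom(C, D)|.
|Hom(A, B)| = 3, |Hom(C, D)| = 8.
|Nat(h^B, h^A) x Nat(h^D, h^C)| = 3 * 8 = 24

24


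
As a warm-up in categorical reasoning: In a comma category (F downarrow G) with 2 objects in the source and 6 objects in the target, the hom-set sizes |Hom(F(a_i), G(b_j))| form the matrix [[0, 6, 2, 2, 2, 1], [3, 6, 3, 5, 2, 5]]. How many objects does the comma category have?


Objects of (F downarrow G) are triples (a, b, h: F(a)->G(b)).
The count equals the sum of all entries in the hom-matrix.
sum(row 0) = 13
sum(row 1) = 24
Grand total = 37

37


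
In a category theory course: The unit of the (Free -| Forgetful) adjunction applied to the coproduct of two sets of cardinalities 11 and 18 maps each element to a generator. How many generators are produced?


The unit eta_X: X -> U(F(X)) of the Free-Forgetful adjunction
maps each element of X to a generator of F(X). For X = S + T (disjoint
union in Set), |S + T| = |S| + |T|.
Total mappings = 11 + 18 = 29.

29


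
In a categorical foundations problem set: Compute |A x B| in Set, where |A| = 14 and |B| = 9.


In Set, the product A x B is the Cartesian product.
By the universal property, |A x B| = |A| * |B|.
|A x B| = 14 * 9 = 126

126


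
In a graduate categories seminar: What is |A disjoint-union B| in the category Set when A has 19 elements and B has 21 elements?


In Set, the coproduct A + B is the disjoint union.
|A + B| = |A| + |B| = 19 + 21 = 40

40


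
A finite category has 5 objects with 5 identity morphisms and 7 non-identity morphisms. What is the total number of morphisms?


Each object has an identity morphism, giving 5 identities.
Adding the 7 non-identity morphisms:
Total = 5 + 7 = 12

12


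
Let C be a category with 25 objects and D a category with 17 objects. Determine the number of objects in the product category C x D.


The product category C x D has objects that are pairs (c, d).
Number of pairs = |Ob(C)| * |Ob(D)| = 25 * 17 = 425

425


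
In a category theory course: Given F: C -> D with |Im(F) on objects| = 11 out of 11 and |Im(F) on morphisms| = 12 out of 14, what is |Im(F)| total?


The image of F consists of distinct objects and distinct morphisms.
|Im(F)| on objects = 11
|Im(F)| on morphisms = 12
Total image cardinality = 11 + 12 = 23

23


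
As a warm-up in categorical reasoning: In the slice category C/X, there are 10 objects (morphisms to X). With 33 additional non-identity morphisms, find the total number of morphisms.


In the slice category C/X, objects are morphisms to X.
Identity morphisms: 10 (one per object of C/X).
Non-identity morphisms: 33.
Total = 10 + 33 = 43

43


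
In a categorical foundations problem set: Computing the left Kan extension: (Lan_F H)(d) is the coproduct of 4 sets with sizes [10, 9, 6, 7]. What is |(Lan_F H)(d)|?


Pointwise, the left Kan extension (Lan_F H)(d) is the colimit, indexed
by the comma category (F downarrow d), of H composed with the
projection (F downarrow d) -> C. Here that colimit is given
as a coproduct (disjoint union) of sets, so its cardinality is the
sum of the sizes of the summands.
Coproduct of sets with sizes: 10 + 9 + 6 + 7
= 32

32


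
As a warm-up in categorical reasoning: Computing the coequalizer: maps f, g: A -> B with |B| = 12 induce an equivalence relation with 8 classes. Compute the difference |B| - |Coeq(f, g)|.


The coequalizer Coeq(f, g) = B / ~ has one element per equivalence class.
|B| = 12, |Coeq(f, g)| = 8.
|B| - |Coeq(f, g)| = 12 - 8 = 4.

4


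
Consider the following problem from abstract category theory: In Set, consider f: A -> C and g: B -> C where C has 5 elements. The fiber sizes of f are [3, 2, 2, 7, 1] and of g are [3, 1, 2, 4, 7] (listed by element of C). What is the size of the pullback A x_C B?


The pullback A x_C B consists of pairs (a, b) with f(a) = g(b).
For each element c in C, the fiber product has |f^-1(c)| * |g^-1(c)| elements.
Summing over C: 3 * 3 + 2 * 1 + 2 * 2 + 7 * 4 + 1 * 7
= 9 + 2 + 4 + 28 + 7 = 50

50


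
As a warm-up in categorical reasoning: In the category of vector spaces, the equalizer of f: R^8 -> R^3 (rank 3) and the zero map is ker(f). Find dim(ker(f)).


The equalizer of f and the zero map is ker(f).
By the rank-nullity theorem: dim(ker(f)) = dim(domain) - rank(f).
dim(ker(f)) = 8 - 3 = 5

5


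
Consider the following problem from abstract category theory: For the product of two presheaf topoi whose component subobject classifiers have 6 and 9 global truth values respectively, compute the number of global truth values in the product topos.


In a product of presheaf topoi E_1 x E_2, the subobject classifier
is Omega = Omega_1 x Omega_2 (componentwise), so
|Omega(top)| = |Omega_1(top_1)| * |Omega_2(top_2)|.
= 6 * 9 = 54.

54


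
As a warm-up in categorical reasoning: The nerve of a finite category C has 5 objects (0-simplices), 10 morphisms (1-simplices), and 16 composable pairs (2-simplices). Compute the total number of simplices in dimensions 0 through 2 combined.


The 2-skeleton of the nerve N(C) consists of simplices in dimensions 0, 1, 2:
  |N(C)_0| = 5 (objects)
  |N(C)_1| = 10 (morphisms)
  |N(C)_2| = 16 (composable pairs)
Total = 5 + 10 + 16 = 31

31


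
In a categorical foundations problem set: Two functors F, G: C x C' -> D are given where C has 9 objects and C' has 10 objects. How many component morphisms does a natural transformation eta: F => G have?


A natural transformation eta: F => G assigns one component morphism per
object of the domain category.
The domain is the product category C x C', so
|Ob(C x C')| = |Ob(C)| * |Ob(C')| = 9 * 10 = 90.
Therefore eta has 90 component morphisms.

90


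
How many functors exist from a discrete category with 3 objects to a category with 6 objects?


A functor from a discrete category C to D is determined by
where each object maps. Each of the 3 objects of C can map
to any of the 6 objects of D independently.
Number of functors = 6^3 = 216

216


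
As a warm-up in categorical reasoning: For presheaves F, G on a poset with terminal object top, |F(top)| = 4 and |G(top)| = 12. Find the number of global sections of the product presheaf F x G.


Global sections of a presheaf on a poset with terminal top satisfy
Gamma(H) ~ H(top). Presheaves admit pointwise products, so
(F x G)(top) = F(top) x G(top) (Cartesian product).
|Gamma(F x G)| = |F(top)| * |G(top)| = 4 * 12 = 48.

48


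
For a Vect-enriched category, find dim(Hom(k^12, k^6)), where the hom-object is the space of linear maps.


In Vect-enriched categories, Hom(k^n, k^m) is the space of m x n matrices.
dim(Hom(k^12, k^6)) = 6 * 12 = 72

72


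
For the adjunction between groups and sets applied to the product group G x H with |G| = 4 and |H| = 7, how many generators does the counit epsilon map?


The counit epsilon_K: F(U(K)) -> K of the Free-Forgetful adjunction
maps |K| generators of F(U(K)) into K. For K = G x H (the product group),
|G x H| = |G| * |H|.
Total generators mapped = 4 * 7 = 28.

28


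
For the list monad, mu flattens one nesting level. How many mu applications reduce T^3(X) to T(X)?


Each application of mu: T^2 -> T removes one layer of nesting.
Starting at depth 3 (i.e., T^3(X)), we need to reach T(X).
Number of mu applications = 3 - 1 = 2

2


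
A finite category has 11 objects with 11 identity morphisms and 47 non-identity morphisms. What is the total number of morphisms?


Each object has an identity morphism, giving 11 identities.
Adding the 47 non-identity morphisms:
Total = 11 + 47 = 58

58


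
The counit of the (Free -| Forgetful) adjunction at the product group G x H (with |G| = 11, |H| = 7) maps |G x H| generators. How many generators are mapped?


The counit epsilon_K: F(U(K)) -> K of the Free-Forgetful adjunction
maps |K| generators of F(U(K)) into K. For K = G x H (the product group),
|G x H| = |G| * |H|.
Total generators mapped = 11 * 7 = 77.

77


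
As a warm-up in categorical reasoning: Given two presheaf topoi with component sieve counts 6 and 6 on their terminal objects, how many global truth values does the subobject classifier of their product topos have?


In a product of presheaf topoi E_1 x E_2, the subobject classifier
is Omega = Omega_1 x Omega_2 (componentwise), so
|Omega(top)| = |Omega_1(top_1)| * |Omega_2(top_2)|.
= 6 * 6 = 36.

36


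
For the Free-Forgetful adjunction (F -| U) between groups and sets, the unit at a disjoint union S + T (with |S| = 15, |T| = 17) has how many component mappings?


The unit eta_X: X -> U(F(X)) of the Free-Forgetful adjunction
maps each element of X to a generator of F(X). For X = S + T (disjoint
union in Set), |S + T| = |S| + |T|.
Total mappings = 15 + 17 = 32.

32


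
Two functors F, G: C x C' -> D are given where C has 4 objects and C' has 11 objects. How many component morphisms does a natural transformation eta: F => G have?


A natural transformation eta: F => G assigns one component morphism per
object of the domain category.
The domain is the product category C x C', so
|Ob(C x C')| = |Ob(C)| * |Ob(C')| = 4 * 11 = 44.
Therefore eta has 44 component morphisms.

44


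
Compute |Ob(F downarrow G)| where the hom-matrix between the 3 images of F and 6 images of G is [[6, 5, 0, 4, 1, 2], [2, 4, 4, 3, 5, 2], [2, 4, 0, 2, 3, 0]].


Objects of (F downarrow G) are triples (a, b, h: F(a)->G(b)).
The count equals the sum of all entries in the hom-matrix.
sum(row 0) = 18
sum(row 1) = 20
sum(row 2) = 11
Grand total = 49

49


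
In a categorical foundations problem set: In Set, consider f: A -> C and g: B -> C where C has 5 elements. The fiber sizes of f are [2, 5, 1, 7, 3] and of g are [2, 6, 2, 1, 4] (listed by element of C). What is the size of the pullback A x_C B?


The pullback A x_C B consists of pairs (a, b) with f(a) = g(b).
For each element c in C, the fiber product has |f^-1(c)| * |g^-1(c)| elements.
Summing over C: 2 * 2 + 5 * 6 + 1 * 2 + 7 * 1 + 3 * 4
= 4 + 30 + 2 + 7 + 12 = 55

55


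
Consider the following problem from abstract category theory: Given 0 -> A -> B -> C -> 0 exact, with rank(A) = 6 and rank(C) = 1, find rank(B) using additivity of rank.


For a short exact sequence 0 -> A -> B -> C -> 0,
rank is additive: rank(B) = rank(A) + rank(C).
rank(B) = 6 + 1 = 7

7


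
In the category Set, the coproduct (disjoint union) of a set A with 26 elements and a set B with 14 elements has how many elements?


In Set, the coproduct A + B is the disjoint union.
|A + B| = |A| + |B| = 26 + 14 = 40

40


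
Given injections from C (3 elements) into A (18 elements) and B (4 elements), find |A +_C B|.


The pushout A +_C B identifies the images of C in A and B.
|A +_C B| = |A| + |B| - |C| (for injections).
= 18 + 4 - 3 = 19

19


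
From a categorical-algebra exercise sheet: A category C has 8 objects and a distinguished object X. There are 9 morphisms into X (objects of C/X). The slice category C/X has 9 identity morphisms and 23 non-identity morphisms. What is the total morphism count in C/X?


In the slice category C/X, objects are morphisms to X.
Identity morphisms: 9 (one per object of C/X).
Non-identity morphisms: 23.
Total = 9 + 23 = 32

32


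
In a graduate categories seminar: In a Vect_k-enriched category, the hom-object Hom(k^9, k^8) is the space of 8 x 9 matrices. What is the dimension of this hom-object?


In Vect-enriched categories, Hom(k^n, k^m) is the space of m x n matrices.
dim(Hom(k^9, k^8)) = 8 * 9 = 72

72


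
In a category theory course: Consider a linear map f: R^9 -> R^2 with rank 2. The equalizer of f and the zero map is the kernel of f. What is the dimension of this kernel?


The equalizer of f and the zero map is ker(f).
By the rank-nullity theorem: dim(ker(f)) = dim(domain) - rank(f).
dim(ker(f)) = 9 - 2 = 7

7


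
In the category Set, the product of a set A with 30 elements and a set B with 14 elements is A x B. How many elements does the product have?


In Set, the product A x B is the Cartesian product.
By the universal property, |A x B| = |A| * |B|.
|A x B| = 30 * 14 = 420

420


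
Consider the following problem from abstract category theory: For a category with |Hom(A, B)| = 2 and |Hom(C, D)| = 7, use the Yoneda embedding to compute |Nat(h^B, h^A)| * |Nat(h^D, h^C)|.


By the Yoneda lemma, Nat(h^B, h^A) is isomorphic to Hom(A, B),
so |Nat(h^B, h^A)| = |Hom(A, B)| and |Nat(h^D, h^C)| = |Hom(C, D)|.
|Hom(A, B)| = 2, |Hom(C, D)| = 7.
|Nat(h^B, h^A) x Nat(h^D, h^C)| = 2 * 7 = 14

14


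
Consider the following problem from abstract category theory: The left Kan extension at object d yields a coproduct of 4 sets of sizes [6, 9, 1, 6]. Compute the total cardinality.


Pointwise, the left Kan extension (Lan_F H)(d) is the colimit, indexed
by the comma category (F downarrow d), of H composed with the
projection (F downarrow d) -> C. Here that colimit is given
as a coproduct (disjoint union) of sets, so its cardinality is the
sum of the sizes of the summands.
Coproduct of sets with sizes: 6 + 9 + 1 + 6
= 22

22


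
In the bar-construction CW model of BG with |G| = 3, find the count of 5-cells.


In the bar-construction CW model of BG, the n-cells are indexed by
n-tuples [g_1|...|g_n] of non-identity elements of G (degenerate
simplices with some g_i = e do not contribute cells), so there are
(|G| - 1)^n n-cells.
For dim = 5 with |G| = 3:
cells = (3 - 1)^5 = 2^5 = 32

32


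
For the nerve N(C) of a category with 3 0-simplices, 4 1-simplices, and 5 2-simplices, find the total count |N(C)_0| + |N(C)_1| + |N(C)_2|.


The 2-skeleton of the nerve N(C) consists of simplices in dimensions 0, 1, 2:
  |N(C)_0| = 3 (objects)
  |N(C)_1| = 4 (morphisms)
  |N(C)_2| = 5 (composable pairs)
Total = 3 + 4 + 5 = 12

12


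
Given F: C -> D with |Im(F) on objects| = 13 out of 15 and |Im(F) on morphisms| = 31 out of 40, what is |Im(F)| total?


The image of F consists of distinct objects and distinct morphisms.
|Im(F)| on objects = 13
|Im(F)| on morphisms = 31
Total image cardinality = 13 + 31 = 44

44


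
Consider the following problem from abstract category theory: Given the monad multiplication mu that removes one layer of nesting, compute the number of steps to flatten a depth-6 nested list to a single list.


Each application of mu: T^2 -> T removes one layer of nesting.
Starting at depth 6 (i.e., T^6(X)), we need to reach T(X).
Number of mu applications = 6 - 1 = 5

5


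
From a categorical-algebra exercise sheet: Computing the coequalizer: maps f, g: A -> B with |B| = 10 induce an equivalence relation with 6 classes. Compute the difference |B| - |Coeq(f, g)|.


The coequalizer Coeq(f, g) = B / ~ has one element per equivalence class.
|B| = 10, |Coeq(f, g)| = 6.
|B| - |Coeq(f, g)| = 10 - 6 = 4.

4


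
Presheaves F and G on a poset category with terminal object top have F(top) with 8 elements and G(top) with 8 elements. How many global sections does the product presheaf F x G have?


Global sections of a presheaf on a poset with terminal top satisfy
Gamma(H) ~ H(top). Presheaves admit pointwise products, so
(F x G)(top) = F(top) x G(top) (Cartesian product).
|Gamma(F x G)| = |F(top)| * |G(top)| = 8 * 8 = 64.

64


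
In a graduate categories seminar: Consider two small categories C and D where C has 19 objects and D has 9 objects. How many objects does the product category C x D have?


The product category C x D has objects that are pairs (c, d).
Number of pairs = |Ob(C)| * |Ob(D)| = 19 * 9 = 171

171


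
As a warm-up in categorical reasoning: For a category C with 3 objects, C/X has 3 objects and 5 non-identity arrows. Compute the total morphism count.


In the slice category C/X, objects are morphisms to X.
Identity morphisms: 3 (one per object of C/X).
Non-identity morphisms: 5.
Total = 3 + 5 = 8

8


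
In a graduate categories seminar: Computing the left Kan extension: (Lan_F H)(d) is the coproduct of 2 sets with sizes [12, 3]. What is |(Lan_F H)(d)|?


Pointwise, the left Kan extension (Lan_F H)(d) is the colimit, indexed
by the comma category (F downarrow d), of H composed with the
projection (F downarrow d) -> C. Here that colimit is given
as a coproduct (disjoint union) of sets, so its cardinality is the
sum of the sizes of the summands.
Coproduct of sets with sizes: 12 + 3
= 15

15


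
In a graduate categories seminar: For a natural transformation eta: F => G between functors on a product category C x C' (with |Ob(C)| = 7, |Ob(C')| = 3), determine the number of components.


A natural transformation eta: F => G assigns one component morphism per
object of the domain category.
The domain is the product category C x C', so
|Ob(C x C')| = |Ob(C)| * |Ob(C')| = 7 * 3 = 21.
Therefore eta has 21 component morphisms.

21


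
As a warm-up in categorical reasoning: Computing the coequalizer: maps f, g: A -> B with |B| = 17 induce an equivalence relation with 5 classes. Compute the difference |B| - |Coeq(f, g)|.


The coequalizer Coeq(f, g) = B / ~ has one element per equivalence class.
|B| = 17, |Coeq(f, g)| = 5.
|B| - |Coeq(f, g)| = 17 - 5 = 12.

12


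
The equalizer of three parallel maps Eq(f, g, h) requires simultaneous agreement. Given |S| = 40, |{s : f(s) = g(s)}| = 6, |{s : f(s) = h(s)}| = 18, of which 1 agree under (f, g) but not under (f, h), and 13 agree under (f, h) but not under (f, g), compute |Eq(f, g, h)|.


Eq(f, g, h) is the triple-agreement set: points in S where all three
maps take the same value. Using inclusion-exclusion on the pairwise data:
Pair (f, g) agrees on 6 points; pair (f, h) on 18 points.
Points agreeing under (f, g) but not (f, h) = 1; under (f, h) but not (f, g) = 13.
Triple-agreement = agreement-in-(f, g) minus points that agree under (f, g) but not (f, h):
|Eq(f, g, h)| = 6 - 1 = 5
(cross-check via (f, h): 18 - 13 = 5.)

5


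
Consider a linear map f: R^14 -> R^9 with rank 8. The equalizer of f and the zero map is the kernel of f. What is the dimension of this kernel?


The equalizer of f and the zero map is ker(f).
By the rank-nullity theorem: dim(ker(f)) = dim(domain) - rank(f).
dim(ker(f)) = 14 - 8 = 6

6


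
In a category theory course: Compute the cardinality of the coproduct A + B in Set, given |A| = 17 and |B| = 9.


In Set, the coproduct A + B is the disjoint union.
|A + B| = |A| + |B| = 17 + 9 = 26

26


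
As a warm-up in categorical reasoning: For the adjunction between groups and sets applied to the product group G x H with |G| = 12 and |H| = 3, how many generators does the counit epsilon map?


The counit epsilon_K: F(U(K)) -> K of the Free-Forgetful adjunction
maps |K| generators of F(U(K)) into K. For K = G x H (the product group),
|G x H| = |G| * |H|.
Total generators mapped = 12 * 3 = 36.

36


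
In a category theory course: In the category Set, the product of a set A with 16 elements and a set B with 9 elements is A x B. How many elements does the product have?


In Set, the product A x B is the Cartesian product.
By the universal property, |A x B| = |A| * |B|.
|A x B| = 16 * 9 = 144

144


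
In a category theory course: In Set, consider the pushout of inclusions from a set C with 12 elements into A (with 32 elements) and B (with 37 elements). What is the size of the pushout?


The pushout A +_C B identifies the images of C in A and B.
|A +_C B| = |A| + |B| - |C| (for injections).
= 32 + 37 - 12 = 57

57


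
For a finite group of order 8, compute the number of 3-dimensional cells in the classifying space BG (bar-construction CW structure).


In the bar-construction CW model of BG, the n-cells are indexed by
n-tuples [g_1|...|g_n] of non-identity elements of G (degenerate
simplices with some g_i = e do not contribute cells), so there are
(|G| - 1)^n n-cells.
For dim = 3 with |G| = 8:
cells = (8 - 1)^3 = 7^3 = 343

343


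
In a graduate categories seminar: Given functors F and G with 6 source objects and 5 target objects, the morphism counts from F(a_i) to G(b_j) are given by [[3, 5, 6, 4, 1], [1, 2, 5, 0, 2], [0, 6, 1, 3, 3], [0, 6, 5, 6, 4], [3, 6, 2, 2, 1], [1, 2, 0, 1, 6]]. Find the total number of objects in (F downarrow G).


Objects of (F downarrow G) are triples (a, b, h: F(a)->G(b)).
The count equals the sum of all entries in the hom-matrix.
sum(row 0) = 19
sum(row 1) = 10
sum(row 2) = 13
sum(row 3) = 21
sum(row 4) = 14
sum(row 5) = 10
Grand total = 87

87


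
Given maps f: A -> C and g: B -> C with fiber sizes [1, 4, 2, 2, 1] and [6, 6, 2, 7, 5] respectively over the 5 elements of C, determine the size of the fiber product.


The pullback A x_C B consists of pairs (a, b) with f(a) = g(b).
For each element c in C, the fiber product has |f^-1(c)| * |g^-1(c)| elements.
Summing over C: 1 * 6 + 4 * 6 + 2 * 2 + 2 * 7 + 1 * 5
= 6 + 24 + 4 + 14 + 5 = 53

53
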